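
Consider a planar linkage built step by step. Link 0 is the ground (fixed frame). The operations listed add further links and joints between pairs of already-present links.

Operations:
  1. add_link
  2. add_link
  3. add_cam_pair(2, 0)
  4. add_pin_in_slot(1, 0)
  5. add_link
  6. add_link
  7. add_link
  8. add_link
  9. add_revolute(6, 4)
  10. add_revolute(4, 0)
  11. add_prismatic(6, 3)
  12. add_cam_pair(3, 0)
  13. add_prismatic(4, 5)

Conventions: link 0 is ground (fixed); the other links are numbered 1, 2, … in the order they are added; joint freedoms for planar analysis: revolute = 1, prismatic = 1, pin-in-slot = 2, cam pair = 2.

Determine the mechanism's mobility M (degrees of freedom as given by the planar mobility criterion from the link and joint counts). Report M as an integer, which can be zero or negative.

ground; <1,0,0>
#1 <2,0,0>
#2 <3,0,0>
C:2↔0 J2 <3,0,1>
PS:1↔0 J2 <3,0,2>
#3 <4,0,2>
#4 <5,0,2>
#5 <6,0,2>
#6 <7,0,2>
R:6↔4 J1 <7,1,2>
R:4↔0 J1 <7,2,2>
P:6↔3 J1 <7,3,2>
C:3↔0 J2 <7,3,3>
P:4↔5 J1 <7,4,3>
3×6 − 2×4 − 1×3 = 7

M = 7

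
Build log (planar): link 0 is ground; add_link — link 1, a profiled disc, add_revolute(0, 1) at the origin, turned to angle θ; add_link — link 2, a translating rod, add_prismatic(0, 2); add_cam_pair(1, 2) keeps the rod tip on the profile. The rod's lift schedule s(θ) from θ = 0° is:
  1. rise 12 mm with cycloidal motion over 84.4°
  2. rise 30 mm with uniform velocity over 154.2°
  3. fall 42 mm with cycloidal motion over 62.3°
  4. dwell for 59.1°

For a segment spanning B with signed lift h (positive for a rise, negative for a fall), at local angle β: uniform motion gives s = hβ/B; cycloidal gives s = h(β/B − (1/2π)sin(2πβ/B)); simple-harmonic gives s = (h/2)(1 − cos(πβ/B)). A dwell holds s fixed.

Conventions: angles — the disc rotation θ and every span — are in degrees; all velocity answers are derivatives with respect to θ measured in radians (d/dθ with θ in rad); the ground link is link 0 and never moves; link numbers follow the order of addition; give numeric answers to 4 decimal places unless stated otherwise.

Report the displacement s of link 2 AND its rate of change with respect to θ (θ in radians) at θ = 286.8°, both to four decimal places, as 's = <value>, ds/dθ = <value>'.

seg 1 [0°–84.4°] cycloidal, h=12: full span → s += 12 → s = 12.0000
seg 2 [84.4°–238.6°] uniform, h=30: full span → s += 30 → s = 42.0000
seg 3 [238.6°–300.9°] cycloidal, h=-42: θ=286.8° here. β=48.2, B=62.3. -42·(0.7737 − sin(2π·0.7737)/(2π)) = -39.1051 → s = 2.8949
velocity in seg [238.6°–300.9°] (cycloidal), θ in radians: β = 48.2° = 0.8412 rad, B = 62.3° = 1.0873 rad; ds/dθ = (h/B)(1 − cos(2πβ/B)) = ((-42)/1.0873)(1 − cos(2π·0.7737)) = -32.901510 mm/rad

s = 2.8949, ds/dθ = -32.9015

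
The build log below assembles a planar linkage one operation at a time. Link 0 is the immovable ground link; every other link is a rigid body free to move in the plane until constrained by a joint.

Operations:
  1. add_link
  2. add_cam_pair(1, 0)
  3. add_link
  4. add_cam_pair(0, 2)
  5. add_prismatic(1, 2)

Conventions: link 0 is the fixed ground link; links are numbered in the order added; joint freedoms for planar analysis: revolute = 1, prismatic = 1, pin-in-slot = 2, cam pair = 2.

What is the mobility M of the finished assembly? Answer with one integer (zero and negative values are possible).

(L,J1,J2)=(1,0,0); link0 fixed
link1: (2,0,0)
C 1-0 [J2]: (2,0,1)
link2: (3,0,1)
C 0-2 [J2]: (3,0,2)
P 1-2 [J1]: (3,1,2)
Grübler: 3·2 − 2·1 − 2 = 2

M = 2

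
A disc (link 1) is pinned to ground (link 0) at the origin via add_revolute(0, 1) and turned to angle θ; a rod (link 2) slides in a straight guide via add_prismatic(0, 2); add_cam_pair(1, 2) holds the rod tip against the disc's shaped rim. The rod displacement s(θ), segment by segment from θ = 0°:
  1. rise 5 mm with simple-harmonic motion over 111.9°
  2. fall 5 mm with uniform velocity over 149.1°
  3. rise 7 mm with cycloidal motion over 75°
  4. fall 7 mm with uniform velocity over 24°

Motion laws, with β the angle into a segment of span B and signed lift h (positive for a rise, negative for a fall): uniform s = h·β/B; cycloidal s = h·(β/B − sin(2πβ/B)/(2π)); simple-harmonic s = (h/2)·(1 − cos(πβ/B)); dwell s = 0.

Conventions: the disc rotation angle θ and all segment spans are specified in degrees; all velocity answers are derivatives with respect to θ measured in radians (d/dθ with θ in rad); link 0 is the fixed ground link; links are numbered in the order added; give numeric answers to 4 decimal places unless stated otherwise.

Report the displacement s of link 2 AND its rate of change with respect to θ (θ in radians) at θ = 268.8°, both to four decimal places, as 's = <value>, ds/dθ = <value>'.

segment 1 (0° to 111.9°, simple-harmonic, h = 5) is passed completely: s = 0.0000 + (5) = 5.0000
segment 2 (111.9° to 261°, uniform, h = -5) is passed completely: s = 5.0000 + (-5) = 0.0000
θ = 268.8° falls in segment 3 (261° to 336°, cycloidal, h = 7): β = 268.8 − 261 = 7.8°, B = 75°; Δs = 7·(0.1040 − sin(2π·0.1040)/(2π)) = 0.0507; s = 0.0000 + 0.0507 = 0.0507
velocity in seg [261°–336°] (cycloidal), θ in radians: β = 7.8° = 0.1361 rad, B = 75° = 1.3090 rad; ds/dθ = (h/B)(1 − cos(2πβ/B)) = (7/1.3090)(1 − cos(2π·0.1040)) = 1.101658 mm/rad

s = 0.0507, ds/dθ = 1.1017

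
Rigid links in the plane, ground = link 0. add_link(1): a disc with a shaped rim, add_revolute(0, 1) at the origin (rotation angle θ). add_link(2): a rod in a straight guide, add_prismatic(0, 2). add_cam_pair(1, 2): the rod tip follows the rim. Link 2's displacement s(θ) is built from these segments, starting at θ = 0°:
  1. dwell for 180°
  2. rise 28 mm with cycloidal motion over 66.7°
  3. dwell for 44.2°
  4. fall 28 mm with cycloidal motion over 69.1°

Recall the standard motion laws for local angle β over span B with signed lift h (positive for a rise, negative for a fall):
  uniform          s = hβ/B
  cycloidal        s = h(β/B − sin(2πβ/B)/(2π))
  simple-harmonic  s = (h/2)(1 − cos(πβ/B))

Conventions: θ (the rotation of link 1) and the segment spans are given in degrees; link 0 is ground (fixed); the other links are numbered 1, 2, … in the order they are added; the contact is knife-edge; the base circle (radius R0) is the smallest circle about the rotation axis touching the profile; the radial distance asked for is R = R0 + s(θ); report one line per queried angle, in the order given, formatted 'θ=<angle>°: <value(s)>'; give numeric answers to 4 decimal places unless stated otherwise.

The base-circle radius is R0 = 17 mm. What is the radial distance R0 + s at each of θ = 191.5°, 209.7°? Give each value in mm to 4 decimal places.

segment 1 (0° to 180°, dwell): s unchanged at 0.0000
θ = 191.5° falls in segment 2 (180° to 246.7°, cycloidal, h = 28): β = 191.5 − 180 = 11.5°, B = 66.7°; Δs = 28·(0.1724 − sin(2π·0.1724)/(2π)) = 0.8904; s = 0.0000 + 0.8904 = 0.8904
θ = 209.7° falls in segment 2 (180° to 246.7°, cycloidal, h = 28): β = 209.7 − 180 = 29.7°, B = 66.7°; Δs = 28·(0.4453 − sin(2π·0.4453)/(2π)) = 10.9655; s = 0.0000 + 10.9655 = 10.9655
θ=191.5°: R = R0 + s = 17 + 0.8904 = 17.8904
θ=209.7°: R = R0 + s = 17 + 10.9655 = 27.9655

θ=191.5°: 17.8904
θ=209.7°: 27.9655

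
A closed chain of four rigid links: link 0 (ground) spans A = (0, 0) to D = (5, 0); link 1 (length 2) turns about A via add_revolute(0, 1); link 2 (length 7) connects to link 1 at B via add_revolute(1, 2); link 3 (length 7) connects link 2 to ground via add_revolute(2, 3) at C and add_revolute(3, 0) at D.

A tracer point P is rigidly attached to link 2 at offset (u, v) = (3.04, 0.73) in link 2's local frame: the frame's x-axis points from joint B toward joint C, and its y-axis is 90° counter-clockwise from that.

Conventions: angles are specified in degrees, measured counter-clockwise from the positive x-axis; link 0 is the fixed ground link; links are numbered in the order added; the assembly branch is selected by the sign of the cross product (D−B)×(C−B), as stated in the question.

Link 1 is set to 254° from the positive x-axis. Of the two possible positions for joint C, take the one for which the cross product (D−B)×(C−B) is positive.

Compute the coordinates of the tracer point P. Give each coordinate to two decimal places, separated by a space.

A=(0,0), D=(5.00,0)
B = A + 2.00·(cos254°, sin254°) = (-0.5513, -1.9225)
|BD| = 5.8748
circle(B,7.00) ∩ circle(D,7.00): a=2.9374, h=6.3539
  candidates: C₊=(0.1450,5.0428) cross=37.327; C₋=(4.3037,-6.9653) cross=-37.327
  branch + wants cross > 0 → take C=(0.1450,5.0428) (cross=37.327)
ex = (C−B)/|BC| = (0.0995,0.9950); ey = (-0.9950,0.0995)
P = B + 3.04·ex + 0.73·ey = (-0.9753,1.1750)

-0.98 1.18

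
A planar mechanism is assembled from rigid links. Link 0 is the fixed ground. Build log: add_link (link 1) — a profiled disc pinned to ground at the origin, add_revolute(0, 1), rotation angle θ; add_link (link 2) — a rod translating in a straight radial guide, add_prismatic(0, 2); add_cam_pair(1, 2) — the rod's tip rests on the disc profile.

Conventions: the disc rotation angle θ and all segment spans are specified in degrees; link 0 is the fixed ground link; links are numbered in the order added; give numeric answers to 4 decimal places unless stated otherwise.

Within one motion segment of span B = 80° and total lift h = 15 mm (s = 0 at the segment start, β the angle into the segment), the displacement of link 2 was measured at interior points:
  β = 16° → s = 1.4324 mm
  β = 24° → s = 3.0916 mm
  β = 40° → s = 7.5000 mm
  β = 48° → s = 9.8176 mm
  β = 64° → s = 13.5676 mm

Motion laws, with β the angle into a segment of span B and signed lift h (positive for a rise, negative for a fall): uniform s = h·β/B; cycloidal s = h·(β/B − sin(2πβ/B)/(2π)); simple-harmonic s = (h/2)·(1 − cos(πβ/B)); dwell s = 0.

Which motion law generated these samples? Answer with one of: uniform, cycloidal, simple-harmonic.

candidates at β/B = r: uniform s = h·r (linear in β); cycloidal s = h·(r − sin(2πr)/(2π)); simple-harmonic s = (h/2)(1 − cos(πr))
β=16°: printed 1.4324 | uniform 3.0000, cycloidal 0.7295, simple-harmonic 1.4324
β=24°: printed 3.0916 | uniform 4.5000, cycloidal 2.2295, simple-harmonic 3.0916
β=40°: printed 7.5000 | uniform 7.5000, cycloidal 7.5000, simple-harmonic 7.5000
β=48°: printed 9.8176 | uniform 9.0000, cycloidal 10.4032, simple-harmonic 9.8176
β=64°: printed 13.5676 | uniform 12.0000, cycloidal 14.2705, simple-harmonic 13.5676
only one law matches every sample → simple-harmonic

simple-harmonic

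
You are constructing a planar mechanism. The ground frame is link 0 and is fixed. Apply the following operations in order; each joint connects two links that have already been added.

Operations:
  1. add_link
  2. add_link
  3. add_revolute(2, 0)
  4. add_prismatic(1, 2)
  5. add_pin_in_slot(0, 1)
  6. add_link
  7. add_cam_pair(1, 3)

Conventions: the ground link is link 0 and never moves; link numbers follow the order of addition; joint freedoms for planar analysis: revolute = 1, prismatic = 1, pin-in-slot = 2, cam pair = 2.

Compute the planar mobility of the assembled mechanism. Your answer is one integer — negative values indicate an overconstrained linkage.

L=1 J1=0 J2=0
add link → L=2 J1=0 J2=0
add link → L=3 J1=0 J2=0
R@2,0 dof=1 J1 → L=3 J1=1 J2=0
P@1,2 dof=1 J1 → L=3 J1=2 J2=0
PS@0,1 dof=2 J2 → L=3 J1=2 J2=1
add link → L=4 J1=2 J2=1
C@1,3 dof=2 J2 → L=4 J1=2 J2=2
M=3(L−1)−2J1−J2=3·3−2·2−2=3

M = 3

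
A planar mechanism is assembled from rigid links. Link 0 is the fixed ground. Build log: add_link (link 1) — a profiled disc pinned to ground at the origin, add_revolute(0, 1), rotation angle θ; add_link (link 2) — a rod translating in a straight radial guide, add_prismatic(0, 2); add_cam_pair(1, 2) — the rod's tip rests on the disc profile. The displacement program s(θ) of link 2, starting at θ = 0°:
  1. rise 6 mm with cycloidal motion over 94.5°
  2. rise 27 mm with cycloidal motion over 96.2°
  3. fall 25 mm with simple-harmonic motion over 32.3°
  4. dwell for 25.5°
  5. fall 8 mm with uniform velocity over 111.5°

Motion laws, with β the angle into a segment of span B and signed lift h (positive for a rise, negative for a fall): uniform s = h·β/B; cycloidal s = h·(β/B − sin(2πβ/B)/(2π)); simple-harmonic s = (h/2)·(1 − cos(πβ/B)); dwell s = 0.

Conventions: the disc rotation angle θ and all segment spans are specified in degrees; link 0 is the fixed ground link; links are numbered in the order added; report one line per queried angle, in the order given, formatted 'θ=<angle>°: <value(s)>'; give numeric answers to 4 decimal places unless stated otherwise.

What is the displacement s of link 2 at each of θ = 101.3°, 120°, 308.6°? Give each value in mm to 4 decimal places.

seg 1 [0°–94.5°] cycloidal, h=6: full span → s += 6 → s = 6.0000
seg 2 [94.5°–190.7°] cycloidal, h=27: θ=101.3° here. β=6.8, B=96.2. 27·(0.0707 − sin(2π·0.0707)/(2π)) = 0.0621 → s = 6.0621
seg 2 [94.5°–190.7°] cycloidal, h=27: θ=120° here. β=25.5, B=96.2. 27·(0.2651 − sin(2π·0.2651)/(2π)) = 2.8790 → s = 8.8790
seg 2 [94.5°–190.7°] cycloidal, h=27: full span → s += 27 → s = 33.0000
seg 3 [190.7°–223°] simple-harmonic, h=-25: full span → s += -25 → s = 8.0000
seg 4 [223°–248.5°] dwell: s stays 8.0000
seg 5 [248.5°–360°] uniform, h=-8: θ=308.6° here. β=60.1, B=111.5. -8·60.1/111.5 = -4.3121 → s = 3.6879

θ=101.3°: 6.0621
θ=120°: 8.8790
θ=308.6°: 3.6879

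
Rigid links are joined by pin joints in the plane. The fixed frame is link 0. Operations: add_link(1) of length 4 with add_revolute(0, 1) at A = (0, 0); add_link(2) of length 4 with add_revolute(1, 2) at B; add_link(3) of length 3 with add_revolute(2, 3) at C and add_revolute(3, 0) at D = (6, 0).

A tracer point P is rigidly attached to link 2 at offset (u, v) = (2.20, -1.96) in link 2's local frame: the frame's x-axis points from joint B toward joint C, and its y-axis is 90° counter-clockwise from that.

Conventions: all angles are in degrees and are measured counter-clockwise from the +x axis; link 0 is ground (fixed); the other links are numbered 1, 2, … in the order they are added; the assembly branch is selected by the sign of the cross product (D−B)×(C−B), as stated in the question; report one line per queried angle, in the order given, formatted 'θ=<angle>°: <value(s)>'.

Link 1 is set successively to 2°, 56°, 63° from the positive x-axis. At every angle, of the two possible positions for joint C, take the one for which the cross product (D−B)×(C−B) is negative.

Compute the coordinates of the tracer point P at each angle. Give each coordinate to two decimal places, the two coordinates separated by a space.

A=(0,0), D=(6.00,0)
θ=2°: B = A + 4.00·(cos2°, sin2°) = (3.9976, 0.1396)
θ=2°: |BD| = 2.0073
θ=2°: circle(B,4.00) ∩ circle(D,3.00): a=2.7473, h=2.9073
θ=2°:   candidates: C₊=(6.9404,2.8488) cross=5.836; C₋=(6.5360,-2.9517) cross=-5.836
θ=2°:   branch - wants cross < 0 → take C=(6.5360,-2.9517) (cross=-5.836)
θ=2°: ex = (C−B)/|BC| = (0.6346,-0.7728); ey = (0.7728,0.6346)
θ=2°: P = B + 2.20·ex + -1.96·ey = (3.8790,-2.8045)
θ=56°: B = A + 4.00·(cos56°, sin56°) = (2.2368, 3.3162)
θ=56°: |BD| = 5.0158
θ=56°: circle(B,4.00) ∩ circle(D,3.00): a=3.2057, h=2.3924
θ=56°:   candidates: C₊=(6.2236,2.9917) cross=12.000; C₋=(3.0602,-0.5982) cross=-12.000
θ=56°:   branch - wants cross < 0 → take C=(3.0602,-0.5982) (cross=-12.000)
θ=56°: ex = (C−B)/|BC| = (0.2059,-0.9786); ey = (0.9786,0.2059)
θ=56°: P = B + 2.20·ex + -1.96·ey = (0.7717,0.7598)
θ=63°: B = A + 4.00·(cos63°, sin63°) = (1.8160, 3.5640)
θ=63°: |BD| = 5.4962
θ=63°: circle(B,4.00) ∩ circle(D,3.00): a=3.3849, h=2.1313
θ=63°:   candidates: C₊=(5.7748,2.9915) cross=11.714; C₋=(3.0107,-0.2534) cross=-11.714
θ=63°:   branch - wants cross < 0 → take C=(3.0107,-0.2534) (cross=-11.714)
θ=63°: ex = (C−B)/|BC| = (0.2987,-0.9544); ey = (0.9544,0.2987)
θ=63°: P = B + 2.20·ex + -1.96·ey = (0.6026,0.8790)

θ=2°: 3.88 -2.80
θ=56°: 0.77 0.76
θ=63°: 0.60 0.88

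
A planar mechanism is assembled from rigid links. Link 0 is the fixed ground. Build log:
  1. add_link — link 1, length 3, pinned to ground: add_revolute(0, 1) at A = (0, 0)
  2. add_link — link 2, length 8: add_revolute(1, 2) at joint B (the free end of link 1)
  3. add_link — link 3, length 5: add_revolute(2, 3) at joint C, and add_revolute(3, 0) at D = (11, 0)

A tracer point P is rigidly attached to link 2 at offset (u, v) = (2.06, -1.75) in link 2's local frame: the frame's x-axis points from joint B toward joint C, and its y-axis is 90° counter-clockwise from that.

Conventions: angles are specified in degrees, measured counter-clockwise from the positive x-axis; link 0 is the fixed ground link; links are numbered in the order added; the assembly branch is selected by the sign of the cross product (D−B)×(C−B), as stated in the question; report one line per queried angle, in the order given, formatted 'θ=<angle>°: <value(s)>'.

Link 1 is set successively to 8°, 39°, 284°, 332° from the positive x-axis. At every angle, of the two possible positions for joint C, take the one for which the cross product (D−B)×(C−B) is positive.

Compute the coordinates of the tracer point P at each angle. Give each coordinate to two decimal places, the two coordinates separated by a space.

A=(0,0), D=(11.00,0)
θ=8°: B = A + 3.00·(cos8°, sin8°) = (2.9708, 0.4175)
θ=8°: |BD| = 8.0400
θ=8°: circle(B,8.00) ∩ circle(D,5.00): a=6.4454, h=4.7389
θ=8°:   candidates: C₊=(9.6536,4.8153) cross=38.101; C₋=(9.1614,-4.6497) cross=-38.101
θ=8°:   branch + wants cross > 0 → take C=(9.6536,4.8153) (cross=38.101)
θ=8°: ex = (C−B)/|BC| = (0.8353,0.5497); ey = (-0.5497,0.8353)
θ=8°: P = B + 2.06·ex + -1.75·ey = (5.6536,0.0881)
θ=39°: B = A + 3.00·(cos39°, sin39°) = (2.3314, 1.8880)
θ=39°: |BD| = 8.8718
θ=39°: circle(B,8.00) ∩ circle(D,5.00): a=6.6339, h=4.4712
θ=39°:   candidates: C₊=(9.7649,4.8450) cross=39.668; C₋=(7.8619,-3.8926) cross=-39.668
θ=39°:   branch + wants cross > 0 → take C=(9.7649,4.8450) (cross=39.668)
θ=39°: ex = (C−B)/|BC| = (0.9292,0.3696); ey = (-0.3696,0.9292)
θ=39°: P = B + 2.06·ex + -1.75·ey = (4.8924,1.0233)
θ=284°: B = A + 3.00·(cos284°, sin284°) = (0.7258, -2.9109)
θ=284°: |BD| = 10.6786
θ=284°: circle(B,8.00) ∩ circle(D,5.00): a=7.1654, h=3.5577
θ=284°:   candidates: C₊=(6.6500,2.4653) cross=37.991; C₋=(8.5896,-4.3806) cross=-37.991
θ=284°:   branch + wants cross > 0 → take C=(6.6500,2.4653) (cross=37.991)
θ=284°: ex = (C−B)/|BC| = (0.7405,0.6720); ey = (-0.6720,0.7405)
θ=284°: P = B + 2.06·ex + -1.75·ey = (3.4273,-2.8225)
θ=332°: B = A + 3.00·(cos332°, sin332°) = (2.6488, -1.4084)
θ=332°: |BD| = 8.4691
θ=332°: circle(B,8.00) ∩ circle(D,5.00): a=6.5370, h=4.6116
θ=332°:   candidates: C₊=(8.3279,4.2261) cross=39.056; C₋=(9.8618,-4.8687) cross=-39.056
θ=332°:   branch + wants cross > 0 → take C=(8.3279,4.2261) (cross=39.056)
θ=332°: ex = (C−B)/|BC| = (0.7099,0.7043); ey = (-0.7043,0.7099)
θ=332°: P = B + 2.06·ex + -1.75·ey = (5.3438,-1.1998)

θ=8°: 5.65 0.09
θ=39°: 4.89 1.02
θ=284°: 3.43 -2.82
θ=332°: 5.34 -1.20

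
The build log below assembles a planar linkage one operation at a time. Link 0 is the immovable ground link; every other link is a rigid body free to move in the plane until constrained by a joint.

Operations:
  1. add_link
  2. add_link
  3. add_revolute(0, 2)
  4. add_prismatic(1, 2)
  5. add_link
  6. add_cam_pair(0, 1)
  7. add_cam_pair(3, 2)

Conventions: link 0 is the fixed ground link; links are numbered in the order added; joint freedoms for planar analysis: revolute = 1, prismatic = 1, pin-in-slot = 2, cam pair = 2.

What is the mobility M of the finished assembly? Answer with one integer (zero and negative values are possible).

(L,J1,J2)=(1,0,0); link0 fixed
link1: (2,0,0)
link2: (3,0,0)
R 0-2 [J1]: (3,1,0)
P 1-2 [J1]: (3,2,0)
link3: (4,2,0)
C 0-1 [J2]: (4,2,1)
C 3-2 [J2]: (4,2,2)
Grübler: 3·3 − 2·2 − 2 = 3

M = 3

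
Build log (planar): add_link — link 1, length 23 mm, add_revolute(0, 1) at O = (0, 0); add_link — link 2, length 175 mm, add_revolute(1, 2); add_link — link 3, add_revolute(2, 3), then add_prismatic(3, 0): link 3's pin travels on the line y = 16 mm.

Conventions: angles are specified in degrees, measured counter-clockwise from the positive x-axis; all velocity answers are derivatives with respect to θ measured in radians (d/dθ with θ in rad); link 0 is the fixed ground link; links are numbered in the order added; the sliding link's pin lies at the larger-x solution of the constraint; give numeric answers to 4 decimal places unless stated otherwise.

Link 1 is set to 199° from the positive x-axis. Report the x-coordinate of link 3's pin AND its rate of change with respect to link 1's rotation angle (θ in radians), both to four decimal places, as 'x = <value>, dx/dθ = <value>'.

geometry: r = 23 mm, L = 175 mm, e = 16 mm
crank pin P = (r cos θ, r sin θ) = (-21.746927, -7.488068)
h = r sin θ − e = -7.488068 − 16 = -23.488068
x = r cos θ + √(L² − h²) = -21.746927 + 173.416581 = 151.669654
dx/dθ = −r sin θ − h·r cos θ/√(L² − h²) (θ in radians; h = -23.488068) = 4.542598

x = 151.6697, dx/dθ = 4.5426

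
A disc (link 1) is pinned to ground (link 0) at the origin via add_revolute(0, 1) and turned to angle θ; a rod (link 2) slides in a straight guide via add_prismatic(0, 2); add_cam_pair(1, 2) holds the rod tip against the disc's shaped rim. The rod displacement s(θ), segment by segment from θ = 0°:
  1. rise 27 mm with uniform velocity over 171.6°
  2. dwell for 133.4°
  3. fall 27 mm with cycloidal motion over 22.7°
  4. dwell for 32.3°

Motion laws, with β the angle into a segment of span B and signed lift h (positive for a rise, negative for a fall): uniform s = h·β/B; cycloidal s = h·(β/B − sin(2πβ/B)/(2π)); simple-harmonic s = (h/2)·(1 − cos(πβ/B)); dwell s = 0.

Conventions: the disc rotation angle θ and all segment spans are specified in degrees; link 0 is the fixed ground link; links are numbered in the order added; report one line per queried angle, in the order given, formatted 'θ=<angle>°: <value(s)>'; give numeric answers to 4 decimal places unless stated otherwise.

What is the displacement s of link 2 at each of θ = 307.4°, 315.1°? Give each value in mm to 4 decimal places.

segment 1 (0° to 171.6°, uniform, h = 27) is passed completely: s = 0.0000 + (27) = 27.0000
segment 2 (171.6° to 305°, dwell): s unchanged at 27.0000
θ = 307.4° falls in segment 3 (305° to 327.7°, cycloidal, h = -27): β = 307.4 − 305 = 2.4°, B = 22.7°; Δs = -27·(0.1057 − sin(2π·0.1057)/(2π)) = -0.2054; s = 27.0000 − 0.2054 = 26.7946
θ = 315.1° falls in segment 3 (305° to 327.7°, cycloidal, h = -27): β = 315.1 − 305 = 10.1°, B = 22.7°; Δs = -27·(0.4449 − sin(2π·0.4449)/(2π)) = -10.5559; s = 27.0000 − 10.5559 = 16.4441

θ=307.4°: 26.7946
θ=315.1°: 16.4441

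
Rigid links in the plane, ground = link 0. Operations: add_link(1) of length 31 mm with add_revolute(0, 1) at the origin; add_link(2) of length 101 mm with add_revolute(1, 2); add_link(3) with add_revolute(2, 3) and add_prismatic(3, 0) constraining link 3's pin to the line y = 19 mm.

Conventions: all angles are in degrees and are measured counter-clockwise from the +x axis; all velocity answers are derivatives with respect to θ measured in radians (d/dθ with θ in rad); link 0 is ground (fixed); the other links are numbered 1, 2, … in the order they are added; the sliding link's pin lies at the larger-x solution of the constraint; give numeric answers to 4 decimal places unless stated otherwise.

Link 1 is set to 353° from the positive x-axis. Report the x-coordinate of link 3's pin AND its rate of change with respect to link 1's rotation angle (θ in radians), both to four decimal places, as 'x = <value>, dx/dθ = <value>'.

geometry: r = 31 mm, L = 101 mm, e = 19 mm
crank pin P = (r cos θ, r sin θ) = (30.768931, -3.777950)
h = r sin θ − e = -3.777950 − 19 = -22.777950
x = r cos θ + √(L² − h²) = 30.768931 + 98.397993 = 129.166924
dx/dθ = −r sin θ − h·r cos θ/√(L² − h²) (θ in radians; h = -22.777950) = 10.900586

x = 129.1669, dx/dθ = 10.9006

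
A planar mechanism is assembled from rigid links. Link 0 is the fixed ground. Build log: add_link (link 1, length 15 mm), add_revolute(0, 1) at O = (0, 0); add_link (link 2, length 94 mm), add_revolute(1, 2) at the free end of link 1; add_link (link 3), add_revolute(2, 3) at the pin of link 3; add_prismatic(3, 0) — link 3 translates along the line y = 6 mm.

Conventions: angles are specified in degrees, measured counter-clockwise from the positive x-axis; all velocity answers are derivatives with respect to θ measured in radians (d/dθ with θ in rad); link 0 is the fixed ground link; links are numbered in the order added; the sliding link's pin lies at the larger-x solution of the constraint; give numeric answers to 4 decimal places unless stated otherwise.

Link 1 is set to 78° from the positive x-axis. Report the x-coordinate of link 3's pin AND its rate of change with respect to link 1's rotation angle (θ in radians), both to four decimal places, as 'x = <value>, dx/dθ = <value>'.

geometry: r = 15 mm, L = 94 mm, e = 6 mm
crank pin P = (r cos θ, r sin θ) = (3.118675, 14.672214)
h = r sin θ − e = 14.672214 − 6 = 8.672214
x = r cos θ + √(L² − h²) = 3.118675 + 93.599106 = 96.717782
dx/dθ = −r sin θ − h·r cos θ/√(L² − h²) (θ in radians; h = 8.672214) = -14.961168

x = 96.7178, dx/dθ = -14.9612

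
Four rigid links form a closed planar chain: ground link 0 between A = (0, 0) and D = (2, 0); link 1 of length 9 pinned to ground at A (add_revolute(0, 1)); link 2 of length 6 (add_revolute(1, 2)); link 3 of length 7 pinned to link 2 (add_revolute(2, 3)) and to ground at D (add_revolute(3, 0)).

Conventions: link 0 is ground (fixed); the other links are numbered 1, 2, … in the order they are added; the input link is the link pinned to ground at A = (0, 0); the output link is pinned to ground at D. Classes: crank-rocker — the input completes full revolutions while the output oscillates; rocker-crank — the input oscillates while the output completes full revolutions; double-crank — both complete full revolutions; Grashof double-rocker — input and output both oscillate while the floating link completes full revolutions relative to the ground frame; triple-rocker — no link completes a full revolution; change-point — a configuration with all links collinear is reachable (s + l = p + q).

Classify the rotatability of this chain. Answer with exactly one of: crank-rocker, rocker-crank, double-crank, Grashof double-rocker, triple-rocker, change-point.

lengths: ground=2, input=9, coupler=6, output=7
sorted: s=2 (shortest), l=9 (longest), p+q=13
s + l = 11 vs p + q = 13
s + l < p + q (Grashof) with shortest = ground link → double-crank

double-crank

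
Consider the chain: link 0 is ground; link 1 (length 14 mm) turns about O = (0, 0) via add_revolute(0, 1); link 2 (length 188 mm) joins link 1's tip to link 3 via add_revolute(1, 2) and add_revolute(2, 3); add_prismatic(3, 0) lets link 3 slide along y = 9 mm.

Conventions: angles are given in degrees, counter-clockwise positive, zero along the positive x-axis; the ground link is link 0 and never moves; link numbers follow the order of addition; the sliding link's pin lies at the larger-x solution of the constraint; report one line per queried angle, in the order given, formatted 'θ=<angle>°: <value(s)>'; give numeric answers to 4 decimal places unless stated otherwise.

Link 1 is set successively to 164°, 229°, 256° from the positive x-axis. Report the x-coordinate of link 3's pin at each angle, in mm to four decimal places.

geometry: r = 14 mm, L = 188 mm, e = 9 mm
θ=164°: crank pin P = (r cos θ, r sin θ) = (-13.457664, 3.858923)
θ=164°: h = r sin θ − e = 3.858923 − 9 = -5.141077
θ=164°: x = r cos θ + √(L² − h²) = -13.457664 + 187.929693 = 174.472029
θ=229°: crank pin P = (r cos θ, r sin θ) = (-9.184826, -10.565934)
θ=229°: h = r sin θ − e = -10.565934 − 9 = -19.565934
θ=229°: x = r cos θ + √(L² − h²) = -9.184826 + 186.979074 = 177.794248
θ=256°: crank pin P = (r cos θ, r sin θ) = (-3.386907, -13.584140)
θ=256°: h = r sin θ − e = -13.584140 − 9 = -22.584140
θ=256°: x = r cos θ + √(L² − h²) = -3.386907 + 186.638572 = 183.251666

θ=164°: 174.4720
θ=229°: 177.7942
θ=256°: 183.2517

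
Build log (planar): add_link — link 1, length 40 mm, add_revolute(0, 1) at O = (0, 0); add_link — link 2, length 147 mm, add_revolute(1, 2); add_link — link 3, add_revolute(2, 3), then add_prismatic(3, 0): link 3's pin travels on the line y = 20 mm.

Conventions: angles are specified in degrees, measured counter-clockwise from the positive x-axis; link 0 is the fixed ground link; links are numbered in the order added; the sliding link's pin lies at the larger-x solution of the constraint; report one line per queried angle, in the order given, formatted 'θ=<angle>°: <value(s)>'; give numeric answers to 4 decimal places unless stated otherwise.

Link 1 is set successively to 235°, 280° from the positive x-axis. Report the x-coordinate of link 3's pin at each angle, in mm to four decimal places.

geometry: r = 40 mm, L = 147 mm, e = 20 mm
θ=235°: crank pin P = (r cos θ, r sin θ) = (-22.943057, -32.766082)
θ=235°: h = r sin θ − e = -32.766082 − 20 = -52.766082
θ=235°: x = r cos θ + √(L² − h²) = -22.943057 + 137.203282 = 114.260225
θ=280°: crank pin P = (r cos θ, r sin θ) = (6.945927, -39.392310)
θ=280°: h = r sin θ − e = -39.392310 − 20 = -59.392310
θ=280°: x = r cos θ + √(L² − h²) = 6.945927 + 134.467667 = 141.413594

θ=235°: 114.2602
θ=280°: 141.4136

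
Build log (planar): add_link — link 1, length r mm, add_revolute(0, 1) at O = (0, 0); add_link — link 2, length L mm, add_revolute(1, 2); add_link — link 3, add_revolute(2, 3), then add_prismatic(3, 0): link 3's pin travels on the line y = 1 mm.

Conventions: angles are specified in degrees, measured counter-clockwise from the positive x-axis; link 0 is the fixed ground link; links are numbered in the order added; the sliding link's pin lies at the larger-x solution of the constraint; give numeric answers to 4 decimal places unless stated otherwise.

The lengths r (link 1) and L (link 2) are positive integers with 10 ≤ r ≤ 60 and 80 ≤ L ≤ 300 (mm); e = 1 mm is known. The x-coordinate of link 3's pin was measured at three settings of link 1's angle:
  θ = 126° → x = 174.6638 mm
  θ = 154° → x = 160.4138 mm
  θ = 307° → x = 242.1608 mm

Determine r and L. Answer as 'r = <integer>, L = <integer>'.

constraint per measurement: (x − r cos θ)² + (r sin θ − e)² = L²
subtracting the θ₁ and θ₂ equations cancels the r² and L² terms:
r = (x₁² − x₂²) / (2[(x₁cos θ₁ + e sin θ₁) − (x₂cos θ₂ + e sin θ₂)]) = 56.9999 → r = 57
L² = (x₁ − r cos θ₁)² + (r sin θ₁ − e)² = 45369.0029 → L = 213.0000 → L = 213
check at θ₃=307°: x = 242.1608 (printed 242.1608) ✓

r = 57, L = 213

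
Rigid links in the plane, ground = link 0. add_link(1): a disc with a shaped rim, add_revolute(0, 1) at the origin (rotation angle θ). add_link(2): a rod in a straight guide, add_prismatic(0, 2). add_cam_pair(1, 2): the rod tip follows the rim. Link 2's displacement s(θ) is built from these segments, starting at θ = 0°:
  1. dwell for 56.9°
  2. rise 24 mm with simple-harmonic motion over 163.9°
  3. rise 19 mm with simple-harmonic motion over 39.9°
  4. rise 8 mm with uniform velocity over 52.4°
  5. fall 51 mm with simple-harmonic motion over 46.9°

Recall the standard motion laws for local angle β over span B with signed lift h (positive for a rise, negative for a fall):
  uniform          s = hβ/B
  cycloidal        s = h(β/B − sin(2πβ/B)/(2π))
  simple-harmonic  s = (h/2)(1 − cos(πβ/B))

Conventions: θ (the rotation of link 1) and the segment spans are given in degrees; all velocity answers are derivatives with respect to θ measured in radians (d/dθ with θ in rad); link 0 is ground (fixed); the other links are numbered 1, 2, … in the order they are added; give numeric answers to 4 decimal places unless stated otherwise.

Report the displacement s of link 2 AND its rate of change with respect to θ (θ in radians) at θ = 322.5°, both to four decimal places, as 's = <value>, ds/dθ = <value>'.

segment 1 (0° to 56.9°, dwell): s unchanged at 0.0000
segment 2 (56.9° to 220.8°, simple-harmonic, h = 24) is passed completely: s = 0.0000 + (24) = 24.0000
segment 3 (220.8° to 260.7°, simple-harmonic, h = 19) is passed completely: s = 24.0000 + (19) = 43.0000
segment 4 (260.7° to 313.1°, uniform, h = 8) is passed completely: s = 43.0000 + (8) = 51.0000
θ = 322.5° falls in segment 5 (313.1° to 360°, simple-harmonic, h = -51): β = 322.5 − 313.1 = 9.4°, B = 46.9°; Δs = -51/2·(1 − cos(π·0.2004)) = -4.8902; s = 51.0000 − 4.8902 = 46.1098
velocity in seg [313.1°–360°] (simple-harmonic), θ in radians: β = 9.4° = 0.1641 rad, B = 46.9° = 0.8186 rad; ds/dθ = (πh/(2B)) sin(πβ/B) = (π·(-51)/(2·0.8186)) sin(π·0.2004) = -57.631273 mm/rad

s = 46.1098, ds/dθ = -57.6313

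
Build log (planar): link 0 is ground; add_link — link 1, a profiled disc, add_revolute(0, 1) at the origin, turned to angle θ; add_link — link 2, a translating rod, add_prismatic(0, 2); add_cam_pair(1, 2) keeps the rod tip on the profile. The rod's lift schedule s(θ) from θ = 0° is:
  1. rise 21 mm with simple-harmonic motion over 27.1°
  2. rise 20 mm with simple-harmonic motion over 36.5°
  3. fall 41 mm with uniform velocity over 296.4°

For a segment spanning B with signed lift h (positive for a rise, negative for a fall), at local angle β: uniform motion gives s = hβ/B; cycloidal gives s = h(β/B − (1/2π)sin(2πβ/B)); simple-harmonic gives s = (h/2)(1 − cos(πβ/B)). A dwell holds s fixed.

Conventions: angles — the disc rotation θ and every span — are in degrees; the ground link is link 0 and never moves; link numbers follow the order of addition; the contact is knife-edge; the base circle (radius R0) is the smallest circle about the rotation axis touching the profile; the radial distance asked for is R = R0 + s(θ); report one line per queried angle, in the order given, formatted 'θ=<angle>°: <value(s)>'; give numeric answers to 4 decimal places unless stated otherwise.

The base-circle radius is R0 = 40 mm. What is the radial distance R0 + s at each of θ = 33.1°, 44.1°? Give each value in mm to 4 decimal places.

seg 1 [0°–27.1°] simple-harmonic, h=21: full span → s += 21 → s = 21.0000
seg 2 [27.1°–63.6°] simple-harmonic, h=20: θ=33.1° here. β=6, B=36.5. 20/2·(1 − cos(π·0.1644)) = 1.3041 → s = 22.3041
seg 2 [27.1°–63.6°] simple-harmonic, h=20: θ=44.1° here. β=17, B=36.5. 20/2·(1 − cos(π·0.4658)) = 8.9262 → s = 29.9262
θ=33.1°: R = R0 + s = 40 + 22.3041 = 62.3041
θ=44.1°: R = R0 + s = 40 + 29.9262 = 69.9262

θ=33.1°: 62.3041
θ=44.1°: 69.9262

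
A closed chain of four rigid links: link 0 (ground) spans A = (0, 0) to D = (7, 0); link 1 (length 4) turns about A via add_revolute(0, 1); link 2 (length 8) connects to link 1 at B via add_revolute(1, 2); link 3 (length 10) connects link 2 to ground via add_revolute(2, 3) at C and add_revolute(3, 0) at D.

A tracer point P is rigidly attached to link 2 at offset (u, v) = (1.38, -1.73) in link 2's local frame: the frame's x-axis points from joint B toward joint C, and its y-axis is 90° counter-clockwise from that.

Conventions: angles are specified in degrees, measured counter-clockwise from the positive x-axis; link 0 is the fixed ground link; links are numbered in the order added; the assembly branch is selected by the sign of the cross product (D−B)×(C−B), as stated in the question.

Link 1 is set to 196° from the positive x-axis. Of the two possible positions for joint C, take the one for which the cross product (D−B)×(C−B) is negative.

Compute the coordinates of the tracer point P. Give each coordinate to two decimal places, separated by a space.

A=(0,0), D=(7.00,0)
B = A + 4.00·(cos196°, sin196°) = (-3.8450, -1.1025)
|BD| = 10.9009
circle(B,8.00) ∩ circle(D,10.00): a=3.7992, h=7.0403
  candidates: C₊=(-0.7774,6.2859) cross=76.746; C₋=(0.6468,-7.7225) cross=-76.746
  branch - wants cross < 0 → take C=(0.6468,-7.7225) (cross=-76.746)
ex = (C−B)/|BC| = (0.5615,-0.8275); ey = (0.8275,0.5615)
P = B + 1.38·ex + -1.73·ey = (-4.5018,-3.2158)

-4.50 -3.22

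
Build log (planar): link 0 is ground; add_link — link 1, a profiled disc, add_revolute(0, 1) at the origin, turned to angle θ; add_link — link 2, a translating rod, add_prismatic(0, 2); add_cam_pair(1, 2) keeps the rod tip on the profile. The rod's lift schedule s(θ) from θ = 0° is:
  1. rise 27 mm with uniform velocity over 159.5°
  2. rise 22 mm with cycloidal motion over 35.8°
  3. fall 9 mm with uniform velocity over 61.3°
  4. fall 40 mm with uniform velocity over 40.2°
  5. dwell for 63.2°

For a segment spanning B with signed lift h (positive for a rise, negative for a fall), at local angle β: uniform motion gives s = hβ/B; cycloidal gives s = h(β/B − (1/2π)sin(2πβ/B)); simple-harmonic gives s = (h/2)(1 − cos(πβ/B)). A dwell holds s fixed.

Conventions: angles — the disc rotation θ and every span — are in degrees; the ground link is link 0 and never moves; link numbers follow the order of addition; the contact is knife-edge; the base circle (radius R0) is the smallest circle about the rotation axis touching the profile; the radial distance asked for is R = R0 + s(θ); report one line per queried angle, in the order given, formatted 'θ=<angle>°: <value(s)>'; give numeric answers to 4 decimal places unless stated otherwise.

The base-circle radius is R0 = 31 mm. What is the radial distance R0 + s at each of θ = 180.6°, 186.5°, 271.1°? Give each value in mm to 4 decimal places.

seg 1 [0°–159.5°] uniform, h=27: full span → s += 27 → s = 27.0000
seg 2 [159.5°–195.3°] cycloidal, h=22: θ=180.6° here. β=21.1, B=35.8. 22·(0.5894 − sin(2π·0.5894)/(2π)) = 14.8312 → s = 41.8312
seg 2 [159.5°–195.3°] cycloidal, h=22: θ=186.5° here. β=27, B=35.8. 22·(0.7542 − sin(2π·0.7542)/(2π)) = 20.0924 → s = 47.0924
seg 2 [159.5°–195.3°] cycloidal, h=22: full span → s += 22 → s = 49.0000
seg 3 [195.3°–256.6°] uniform, h=-9: full span → s += -9 → s = 40.0000
seg 4 [256.6°–296.8°] uniform, h=-40: θ=271.1° here. β=14.5, B=40.2. -40·14.5/40.2 = -14.4279 → s = 25.5721
θ=180.6°: R = R0 + s = 31 + 41.8312 = 72.8312
θ=186.5°: R = R0 + s = 31 + 47.0924 = 78.0924
θ=271.1°: R = R0 + s = 31 + 25.5721 = 56.5721

θ=180.6°: 72.8312
θ=186.5°: 78.0924
θ=271.1°: 56.5721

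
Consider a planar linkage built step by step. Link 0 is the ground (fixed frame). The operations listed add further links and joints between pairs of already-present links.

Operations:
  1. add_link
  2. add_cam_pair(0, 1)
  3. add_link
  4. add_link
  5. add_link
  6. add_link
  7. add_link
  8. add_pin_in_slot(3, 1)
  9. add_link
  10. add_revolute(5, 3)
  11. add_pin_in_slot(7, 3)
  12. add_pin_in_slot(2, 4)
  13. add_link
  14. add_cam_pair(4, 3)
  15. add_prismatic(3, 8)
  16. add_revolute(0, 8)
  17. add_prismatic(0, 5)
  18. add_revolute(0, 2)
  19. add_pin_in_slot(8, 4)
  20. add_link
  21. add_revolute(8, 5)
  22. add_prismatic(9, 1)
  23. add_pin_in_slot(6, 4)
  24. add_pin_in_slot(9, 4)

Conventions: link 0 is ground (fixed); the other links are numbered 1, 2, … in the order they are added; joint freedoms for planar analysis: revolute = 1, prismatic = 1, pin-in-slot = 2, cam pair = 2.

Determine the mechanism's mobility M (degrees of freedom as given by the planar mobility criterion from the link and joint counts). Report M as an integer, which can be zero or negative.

L=1 J1=0 J2=0
add link → L=2 J1=0 J2=0
C@0,1 dof=2 J2 → L=2 J1=0 J2=1
add link → L=3 J1=0 J2=1
add link → L=4 J1=0 J2=1
add link → L=5 J1=0 J2=1
add link → L=6 J1=0 J2=1
add link → L=7 J1=0 J2=1
PS@3,1 dof=2 J2 → L=7 J1=0 J2=2
add link → L=8 J1=0 J2=2
R@5,3 dof=1 J1 → L=8 J1=1 J2=2
PS@7,3 dof=2 J2 → L=8 J1=1 J2=3
PS@2,4 dof=2 J2 → L=8 J1=1 J2=4
add link → L=9 J1=1 J2=4
C@4,3 dof=2 J2 → L=9 J1=1 J2=5
P@3,8 dof=1 J1 → L=9 J1=2 J2=5
R@0,8 dof=1 J1 → L=9 J1=3 J2=5
P@0,5 dof=1 J1 → L=9 J1=4 J2=5
R@0,2 dof=1 J1 → L=9 J1=5 J2=5
PS@8,4 dof=2 J2 → L=9 J1=5 J2=6
add link → L=10 J1=5 J2=6
R@8,5 dof=1 J1 → L=10 J1=6 J2=6
P@9,1 dof=1 J1 → L=10 J1=7 J2=6
PS@6,4 dof=2 J2 → L=10 J1=7 J2=7
PS@9,4 dof=2 J2 → L=10 J1=7 J2=8
M=3(L−1)−2J1−J2=3·9−2·7−8=5

M = 5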